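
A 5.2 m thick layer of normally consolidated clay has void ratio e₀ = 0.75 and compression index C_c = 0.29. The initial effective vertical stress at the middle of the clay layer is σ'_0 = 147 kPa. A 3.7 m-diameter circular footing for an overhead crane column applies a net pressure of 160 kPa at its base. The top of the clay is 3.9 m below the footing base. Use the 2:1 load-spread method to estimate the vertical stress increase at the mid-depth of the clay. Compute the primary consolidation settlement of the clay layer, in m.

S_c ≈ 0.0501 m

Mid-depth of clay below the footing base: z = 3.9 + 5.2/2 = 6.5 m.
Stress increase at mid-clay by the 2:1 spreading method:
Δσ ≈ qD²/(D+z)² = 160×3.7²/(3.7+6.5)² = 21.053 kPa
Final effective stress: σ'_f = σ'_0 + Δσ = 147 + 21.053 = 168.05 kPa.
Normally consolidated clay, so the full stress increment lies on the virgin compression line:
S_c = C_c·H/(1+e₀)·log₁₀(σ'_f/σ'_0) = 0.29×5.2/(1+0.75)×log₁₀(168.05/147)
    = 0.86171 × 0.058121 = 0.05008 m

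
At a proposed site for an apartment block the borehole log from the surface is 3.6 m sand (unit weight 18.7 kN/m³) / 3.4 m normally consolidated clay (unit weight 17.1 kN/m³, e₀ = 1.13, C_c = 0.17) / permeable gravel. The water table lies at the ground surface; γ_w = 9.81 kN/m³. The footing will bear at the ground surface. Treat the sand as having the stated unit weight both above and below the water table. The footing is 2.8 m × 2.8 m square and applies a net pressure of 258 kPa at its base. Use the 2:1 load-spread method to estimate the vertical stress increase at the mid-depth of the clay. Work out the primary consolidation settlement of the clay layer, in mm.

S_c ≈ 62.1 mm

Mid-depth of clay below the ground surface: z = 3.6 + 3.4/2 = 5.3 m.
Total vertical stress at mid-clay: σ_v = 18.7×3.6 + 17.1×1.7 = 96.39 kPa.
Pore pressure: u = 9.81×(5.3 − 0) = 51.993 kPa.
Initial effective stress: σ'_0 = σ_v − u = 96.39 − 51.993 = 44.397 kPa.
Stress increase at mid-clay by the 2:1 spreading method:
Δσ = qBL/((B+z)(L+z)) = 258×2.8×2.8/((2.8+5.3)(2.8+5.3)) = 30.829 kPa
Final effective stress: σ'_f = σ'_0 + Δσ = 44.397 + 30.829 = 75.226 kPa.
Normally consolidated clay, so the full stress increment lies on the virgin compression line:
S_c = C_c·H/(1+e₀)·log₁₀(σ'_f/σ'_0) = 0.17×3.4/(1+1.13)×log₁₀(75.226/44.397)
    = 0.27136 × 0.22901 = 0.06214 m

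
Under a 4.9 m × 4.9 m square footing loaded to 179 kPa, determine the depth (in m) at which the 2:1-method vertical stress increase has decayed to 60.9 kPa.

2:1 spreading — at depth z the loaded area has grown by z in each plan dimension:
qB²/(B+z)² = Δσ_z ⇒ z = B(√(q/Δσ_z) − 1) = 4.9×(√(179/60.9) − 1) = 3.501 m

z ≈ 3.5 m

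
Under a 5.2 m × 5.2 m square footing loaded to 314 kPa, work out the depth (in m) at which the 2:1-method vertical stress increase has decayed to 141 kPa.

2:1 spreading — at depth z the loaded area has grown by z in each plan dimension:
qB²/(B+z)² = Δσ_z ⇒ z = B(√(q/Δσ_z) − 1) = 5.2×(√(314/141) − 1) = 2.56 m

z ≈ 2.56 m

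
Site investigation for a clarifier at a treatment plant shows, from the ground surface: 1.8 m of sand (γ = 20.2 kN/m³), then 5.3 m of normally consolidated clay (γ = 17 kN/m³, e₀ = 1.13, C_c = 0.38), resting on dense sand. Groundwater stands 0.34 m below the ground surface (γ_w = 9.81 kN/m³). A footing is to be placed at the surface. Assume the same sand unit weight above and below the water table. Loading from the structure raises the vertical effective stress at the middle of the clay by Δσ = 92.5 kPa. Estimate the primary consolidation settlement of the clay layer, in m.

Mid-depth of clay below the ground surface: z = 1.8 + 5.3/2 = 4.45 m.
Total vertical stress at mid-clay: σ_v = 20.2×1.8 + 17×2.65 = 81.41 kPa.
Pore pressure: u = 9.81×(4.45 − 0.34) = 40.319 kPa.
Initial effective stress: σ'_0 = σ_v − u = 81.41 − 40.319 = 41.091 kPa.
Final effective stress: σ'_f = σ'_0 + Δσ = 41.091 + 92.5 = 133.59 kPa.
Normally consolidated clay, so the full stress increment lies on the virgin compression line:
S_c = C_c·H/(1+e₀)·log₁₀(σ'_f/σ'_0) = 0.38×5.3/(1+1.13)×log₁₀(133.59/41.091)
    = 0.94554 × 0.51203 = 0.4841 m

S_c ≈ 0.484 m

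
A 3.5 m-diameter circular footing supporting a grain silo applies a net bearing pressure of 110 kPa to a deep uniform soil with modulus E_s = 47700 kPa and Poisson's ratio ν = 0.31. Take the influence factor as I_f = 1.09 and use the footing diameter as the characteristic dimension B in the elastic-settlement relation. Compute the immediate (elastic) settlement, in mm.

S_e ≈ 7.95 mm

Immediate (elastic) settlement: S_e = q·B·(1−ν²)/E_s · I_f.
S_e = 110 × 3.5 × (1 − 0.31²) / 47700 × 1.09
    = 110 × 3.5 × 0.9039 / 47700 × 1.09
    = 0.007952 m = 7.952 mm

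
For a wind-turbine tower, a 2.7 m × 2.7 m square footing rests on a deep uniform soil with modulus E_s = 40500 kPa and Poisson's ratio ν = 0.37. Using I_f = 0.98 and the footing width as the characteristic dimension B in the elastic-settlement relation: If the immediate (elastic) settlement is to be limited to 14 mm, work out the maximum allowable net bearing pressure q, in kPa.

S_e = q·B·(1−ν²)/E_s · I_f  ⇒  q = S_e·E_s / (B·(1−ν²)·I_f).
q = 0.014 × 40500 / (2.7 × 0.8631 × 0.98) = 248.3 kPa

q ≈ 248 kPa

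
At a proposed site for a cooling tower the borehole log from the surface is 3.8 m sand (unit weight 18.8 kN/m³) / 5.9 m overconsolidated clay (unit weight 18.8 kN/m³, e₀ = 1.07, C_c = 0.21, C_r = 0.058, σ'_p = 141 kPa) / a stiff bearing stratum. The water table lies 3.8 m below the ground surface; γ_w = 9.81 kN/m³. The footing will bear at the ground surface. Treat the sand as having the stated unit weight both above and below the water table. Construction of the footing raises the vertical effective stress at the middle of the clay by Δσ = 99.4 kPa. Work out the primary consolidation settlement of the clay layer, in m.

S_c ≈ 0.114 m

Mid-depth of clay below the ground surface: z = 3.8 + 5.9/2 = 6.75 m.
Total vertical stress at mid-clay: σ_v = 18.8×3.8 + 18.8×2.95 = 126.9 kPa.
Pore pressure: u = 9.81×(6.75 − 3.8) = 28.94 kPa.
Initial effective stress: σ'_0 = σ_v − u = 126.9 − 28.94 = 97.96 kPa.
Final effective stress: σ'_f = 97.96 + 99.4 = 197.36 kPa.
σ'_f = 197.36 > σ'_p = 141 kPa, so the stress path crosses the preconsolidation pressure — recompression up to σ'_p, then virgin compression beyond:
S_c = H/(1+e₀)·[C_r·log₁₀(σ'_p/σ'_0) + C_c·log₁₀(σ'_f/σ'_p)]
    = 5.9/2.07 × [0.058×log₁₀(141/97.96) + 0.21×log₁₀(197.36/141)]
    = 2.8502 × [0.0091739 + 0.030668] = 0.1136 m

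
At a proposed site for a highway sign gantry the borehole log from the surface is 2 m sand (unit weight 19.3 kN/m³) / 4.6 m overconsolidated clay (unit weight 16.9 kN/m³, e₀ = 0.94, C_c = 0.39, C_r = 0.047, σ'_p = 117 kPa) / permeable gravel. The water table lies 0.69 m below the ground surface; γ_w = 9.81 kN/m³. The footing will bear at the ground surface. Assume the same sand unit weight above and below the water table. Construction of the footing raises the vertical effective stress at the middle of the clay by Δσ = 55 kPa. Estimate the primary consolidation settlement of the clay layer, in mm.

S_c ≈ 40.5 mm

Mid-depth of clay below the ground surface: z = 2 + 4.6/2 = 4.3 m.
Total vertical stress at mid-clay: σ_v = 19.3×2 + 16.9×2.3 = 77.47 kPa.
Pore pressure: u = 9.81×(4.3 − 0.69) = 35.414 kPa.
Initial effective stress: σ'_0 = σ_v − u = 77.47 − 35.414 = 42.056 kPa.
Final effective stress: σ'_f = 42.056 + 55 = 97.056 kPa.
σ'_f = 97.056 ≤ σ'_p = 117 kPa, so the clay remains overconsolidated and only the recompression index applies:
S_c = C_r·H/(1+e₀)·log₁₀(σ'_f/σ'_0) = 0.047×4.6/1.94×log₁₀(97.056/42.056)
    = 0.11144 × 0.36319 = 0.04047 m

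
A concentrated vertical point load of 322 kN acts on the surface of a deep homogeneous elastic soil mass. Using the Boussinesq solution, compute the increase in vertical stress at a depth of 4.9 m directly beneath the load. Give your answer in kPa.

Δσ_z ≈ 6.4 kPa

Boussinesq vertical stress below a point load on an elastic half-space:
Δσ_z = 3P/(2πz²) · [1 + (r/z)²]^(−5/2)
r/z = 0/4.9 = 0; [1+(r/z)²]^(−5/2) = 1.
Δσ_z = 3×322/(2π×4.9²) × 1 = 6.4033 × 1 = 6.403 kPa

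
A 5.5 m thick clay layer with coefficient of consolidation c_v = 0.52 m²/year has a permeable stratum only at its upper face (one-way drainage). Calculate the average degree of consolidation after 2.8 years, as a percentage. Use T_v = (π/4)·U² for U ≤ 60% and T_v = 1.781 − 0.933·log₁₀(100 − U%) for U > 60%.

Drainage path length: H_d = H = 5.5 m (single drainage).
T_v = c_v·t/H_d² = 0.52×2.8/5.5² = 0.048132.
T_v = 0.048132 corresponds to the U ≤ 60% branch:
U = √(4T_v/π) = 0.2476

U ≈ 24.8 %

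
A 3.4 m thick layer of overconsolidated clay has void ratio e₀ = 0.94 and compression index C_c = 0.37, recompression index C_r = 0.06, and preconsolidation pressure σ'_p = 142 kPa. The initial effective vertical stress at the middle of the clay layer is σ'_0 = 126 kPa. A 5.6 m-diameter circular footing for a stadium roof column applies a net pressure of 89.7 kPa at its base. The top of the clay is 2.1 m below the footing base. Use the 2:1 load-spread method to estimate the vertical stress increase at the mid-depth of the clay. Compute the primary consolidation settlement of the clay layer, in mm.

S_c ≈ 35.2 mm

Mid-depth of clay below the footing base: z = 2.1 + 3.4/2 = 3.8 m.
Stress increase at mid-clay by the 2:1 spreading method:
Δσ ≈ qD²/(D+z)² = 89.7×5.6²/(5.6+3.8)² = 31.836 kPa
Final effective stress: σ'_f = 126 + 31.836 = 157.84 kPa.
σ'_f = 157.84 > σ'_p = 142 kPa, so the stress path crosses the preconsolidation pressure — recompression up to σ'_p, then virgin compression beyond:
S_c = H/(1+e₀)·[C_r·log₁₀(σ'_p/σ'_0) + C_c·log₁₀(σ'_f/σ'_p)]
    = 3.4/1.94 × [0.06×log₁₀(142/126) + 0.37×log₁₀(157.84/142)]
    = 1.7526 × [0.0031151 + 0.016994] = 0.03524 m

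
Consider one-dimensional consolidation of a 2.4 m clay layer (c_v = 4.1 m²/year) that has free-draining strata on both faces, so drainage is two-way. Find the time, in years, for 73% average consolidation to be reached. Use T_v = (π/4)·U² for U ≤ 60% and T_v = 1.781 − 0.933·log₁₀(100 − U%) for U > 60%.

t ≈ 0.156 years

Drainage path length: H_d = H/2 = 1.2 m (double drainage).
U > 60%: T_v = 1.781 − 0.933·log₁₀(100 − 73) = 0.44554.
t = T_v·H_d²/c_v = 0.44554×1.2²/4.1 = 0.1565 years.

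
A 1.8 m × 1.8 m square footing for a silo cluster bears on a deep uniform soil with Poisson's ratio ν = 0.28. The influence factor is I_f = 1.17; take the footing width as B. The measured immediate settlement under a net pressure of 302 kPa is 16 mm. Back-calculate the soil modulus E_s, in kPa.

S_e = q·B·(1−ν²)/E_s · I_f  ⇒  E_s = q·B·(1−ν²)·I_f / S_e.
E_s = 302 × 1.8 × 0.9216 × 1.17 / 0.016 = 36630 kPa

E_s ≈ 36600 kPa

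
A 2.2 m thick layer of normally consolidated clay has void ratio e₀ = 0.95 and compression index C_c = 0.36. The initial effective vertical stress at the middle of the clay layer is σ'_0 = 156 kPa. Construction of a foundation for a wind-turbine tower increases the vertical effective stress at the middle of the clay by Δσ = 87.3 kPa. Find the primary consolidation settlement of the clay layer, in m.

S_c ≈ 0.0784 m

Final effective stress: σ'_f = σ'_0 + Δσ = 156 + 87.3 = 243.3 kPa.
Normally consolidated clay, so the full stress increment lies on the virgin compression line:
S_c = C_c·H/(1+e₀)·log₁₀(σ'_f/σ'_0) = 0.36×2.2/(1+0.95)×log₁₀(243.3/156)
    = 0.40615 × 0.19302 = 0.0784 m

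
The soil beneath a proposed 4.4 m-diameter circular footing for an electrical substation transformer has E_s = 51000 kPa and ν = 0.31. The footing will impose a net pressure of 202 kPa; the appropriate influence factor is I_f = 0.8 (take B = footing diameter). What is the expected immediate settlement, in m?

Immediate (elastic) settlement: S_e = q·B·(1−ν²)/E_s · I_f.
S_e = 202 × 4.4 × (1 − 0.31²) / 51000 × 0.8
    = 202 × 4.4 × 0.9039 / 51000 × 0.8
    = 0.0126 m

S_e ≈ 0.0126 m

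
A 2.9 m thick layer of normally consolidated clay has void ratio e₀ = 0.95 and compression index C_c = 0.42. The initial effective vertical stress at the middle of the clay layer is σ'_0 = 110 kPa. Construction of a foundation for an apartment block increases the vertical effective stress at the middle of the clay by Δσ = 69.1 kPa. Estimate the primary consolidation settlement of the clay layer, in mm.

S_c ≈ 132 mm

Final effective stress: σ'_f = σ'_0 + Δσ = 110 + 69.1 = 179.1 kPa.
Normally consolidated clay, so the full stress increment lies on the virgin compression line:
S_c = C_c·H/(1+e₀)·log₁₀(σ'_f/σ'_0) = 0.42×2.9/(1+0.95)×log₁₀(179.1/110)
    = 0.62462 × 0.2117 = 0.1322 m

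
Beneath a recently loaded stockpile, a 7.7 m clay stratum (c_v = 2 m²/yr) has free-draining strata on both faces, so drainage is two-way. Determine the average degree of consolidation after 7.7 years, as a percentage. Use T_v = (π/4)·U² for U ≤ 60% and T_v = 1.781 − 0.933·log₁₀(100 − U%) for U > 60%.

Drainage path length: H_d = H/2 = 3.85 m (double drainage).
T_v = c_v·t/H_d² = 2×7.7/3.85² = 1.039.
T_v = 1.039 corresponds to the U > 60% branch:
U = 1 − 10^((1.781 − T_v)/0.933)/100 = 0.9376

U ≈ 93.8 %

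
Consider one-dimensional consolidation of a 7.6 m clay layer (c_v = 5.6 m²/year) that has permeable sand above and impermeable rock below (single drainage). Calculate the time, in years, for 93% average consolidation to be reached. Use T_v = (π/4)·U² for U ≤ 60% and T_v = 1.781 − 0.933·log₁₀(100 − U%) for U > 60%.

t ≈ 10.2 years

Drainage path length: H_d = H = 7.6 m (single drainage).
U > 60%: T_v = 1.781 − 0.933·log₁₀(100 − 93) = 0.99252.
t = T_v·H_d²/c_v = 0.99252×7.6²/5.6 = 10.24 years.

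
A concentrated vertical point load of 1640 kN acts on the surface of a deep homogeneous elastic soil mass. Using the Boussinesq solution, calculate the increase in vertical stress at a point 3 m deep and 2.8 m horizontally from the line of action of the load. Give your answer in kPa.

Δσ_z ≈ 18.2 kPa

Boussinesq vertical stress below a point load on an elastic half-space:
Δσ_z = 3P/(2πz²) · [1 + (r/z)²]^(−5/2)
r/z = 2.8/3 = 0.93333; [1+(r/z)²]^(−5/2) = 0.20881.
Δσ_z = 3×1640/(2π×3²) × 0.20881 = 87.005 × 0.20881 = 18.17 kPa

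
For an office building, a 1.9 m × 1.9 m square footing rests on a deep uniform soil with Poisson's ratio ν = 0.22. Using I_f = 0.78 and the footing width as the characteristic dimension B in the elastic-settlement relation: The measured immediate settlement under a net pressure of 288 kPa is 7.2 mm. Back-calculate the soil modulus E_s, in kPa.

E_s ≈ 56400 kPa

S_e = q·B·(1−ν²)/E_s · I_f  ⇒  E_s = q·B·(1−ν²)·I_f / S_e.
E_s = 288 × 1.9 × 0.9516 × 0.78 / 0.0072 = 56410 kPa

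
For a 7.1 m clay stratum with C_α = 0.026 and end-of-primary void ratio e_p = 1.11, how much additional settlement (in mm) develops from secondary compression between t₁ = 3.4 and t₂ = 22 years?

S_s ≈ 70.9 mm

Secondary compression: S_s = C_α·H/(1+e_p)·log₁₀(t₂/t₁)
S_s = 0.026×7.1/(1+1.11)×log₁₀(22/3.4)
    = 0.08749 × 0.8109 = 0.07095 m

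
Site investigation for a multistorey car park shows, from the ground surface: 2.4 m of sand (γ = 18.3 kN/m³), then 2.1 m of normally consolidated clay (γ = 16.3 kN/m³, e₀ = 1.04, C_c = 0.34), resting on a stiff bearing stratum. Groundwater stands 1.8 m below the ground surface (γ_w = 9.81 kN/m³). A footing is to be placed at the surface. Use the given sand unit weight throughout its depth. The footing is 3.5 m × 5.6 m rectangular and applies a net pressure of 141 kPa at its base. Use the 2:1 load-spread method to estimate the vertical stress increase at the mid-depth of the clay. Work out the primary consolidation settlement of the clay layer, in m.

S_c ≈ 0.104 m

Mid-depth of clay below the ground surface: z = 2.4 + 2.1/2 = 3.45 m.
Total vertical stress at mid-clay: σ_v = 18.3×2.4 + 16.3×1.05 = 61.035 kPa.
Pore pressure: u = 9.81×(3.45 − 1.8) = 16.186 kPa.
Initial effective stress: σ'_0 = σ_v − u = 61.035 − 16.186 = 44.849 kPa.
Stress increase at mid-clay by the 2:1 spreading method:
Δσ = qBL/((B+z)(L+z)) = 141×3.5×5.6/((3.5+3.45)(5.6+3.45)) = 43.938 kPa
Final effective stress: σ'_f = σ'_0 + Δσ = 44.849 + 43.938 = 88.787 kPa.
Normally consolidated clay, so the full stress increment lies on the virgin compression line:
S_c = C_c·H/(1+e₀)·log₁₀(σ'_f/σ'_0) = 0.34×2.1/(1+1.04)×log₁₀(88.787/44.849)
    = 0.35 × 0.2966 = 0.1038 m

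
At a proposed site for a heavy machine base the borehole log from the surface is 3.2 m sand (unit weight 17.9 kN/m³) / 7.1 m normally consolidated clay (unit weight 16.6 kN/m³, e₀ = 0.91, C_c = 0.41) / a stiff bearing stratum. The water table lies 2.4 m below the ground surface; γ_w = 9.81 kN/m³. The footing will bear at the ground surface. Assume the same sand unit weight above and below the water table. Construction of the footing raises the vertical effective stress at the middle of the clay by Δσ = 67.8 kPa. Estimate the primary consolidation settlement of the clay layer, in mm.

S_c ≈ 432 mm

Mid-depth of clay below the ground surface: z = 3.2 + 7.1/2 = 6.75 m.
Total vertical stress at mid-clay: σ_v = 17.9×3.2 + 16.6×3.55 = 116.21 kPa.
Pore pressure: u = 9.81×(6.75 − 2.4) = 42.673 kPa.
Initial effective stress: σ'_0 = σ_v − u = 116.21 − 42.673 = 73.537 kPa.
Final effective stress: σ'_f = σ'_0 + Δσ = 73.537 + 67.8 = 141.34 kPa.
Normally consolidated clay, so the full stress increment lies on the virgin compression line:
S_c = C_c·H/(1+e₀)·log₁₀(σ'_f/σ'_0) = 0.41×7.1/(1+0.91)×log₁₀(141.34/73.537)
    = 1.5241 × 0.28376 = 0.4325 m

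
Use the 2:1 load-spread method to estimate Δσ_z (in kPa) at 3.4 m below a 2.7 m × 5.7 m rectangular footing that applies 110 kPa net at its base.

Δσ_z ≈ 30.5 kPa

By the 2:1 method the load spreads at 1 horizontal : 2 vertical, so at depth z the loaded area has grown by z in each plan dimension:
Δσ = qBL/((B+z)(L+z)) = 110×2.7×5.7/((2.7+3.4)(5.7+3.4)) = 30.497 kPa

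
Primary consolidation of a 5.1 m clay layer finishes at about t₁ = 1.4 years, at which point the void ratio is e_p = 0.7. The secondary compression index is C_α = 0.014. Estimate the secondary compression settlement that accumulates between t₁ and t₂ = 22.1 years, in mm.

S_s ≈ 50.3 mm

Secondary compression: S_s = C_α·H/(1+e_p)·log₁₀(t₂/t₁)
S_s = 0.014×5.1/(1+0.7)×log₁₀(22.1/1.4)
    = 0.042 × 1.198 = 0.05033 m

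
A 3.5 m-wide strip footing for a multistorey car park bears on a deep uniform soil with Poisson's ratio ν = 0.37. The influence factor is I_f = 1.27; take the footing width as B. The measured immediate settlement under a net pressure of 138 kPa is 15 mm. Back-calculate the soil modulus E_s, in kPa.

S_e = q·B·(1−ν²)/E_s · I_f  ⇒  E_s = q·B·(1−ν²)·I_f / S_e.
E_s = 138 × 3.5 × 0.8631 × 1.27 / 0.015 = 35300 kPa

E_s ≈ 35300 kPa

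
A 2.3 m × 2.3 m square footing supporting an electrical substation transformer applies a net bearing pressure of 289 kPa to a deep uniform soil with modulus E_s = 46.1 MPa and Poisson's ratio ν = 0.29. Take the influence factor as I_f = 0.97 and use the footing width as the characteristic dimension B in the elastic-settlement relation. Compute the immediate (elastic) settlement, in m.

S_e ≈ 0.0128 m

Immediate (elastic) settlement: S_e = q·B·(1−ν²)/E_s · I_f.
E_s = 46.1 MPa = 46100 kPa.
S_e = 289 × 2.3 × (1 − 0.29²) / 46100 × 0.97
    = 289 × 2.3 × 0.9159 / 46100 × 0.97
    = 0.01281 m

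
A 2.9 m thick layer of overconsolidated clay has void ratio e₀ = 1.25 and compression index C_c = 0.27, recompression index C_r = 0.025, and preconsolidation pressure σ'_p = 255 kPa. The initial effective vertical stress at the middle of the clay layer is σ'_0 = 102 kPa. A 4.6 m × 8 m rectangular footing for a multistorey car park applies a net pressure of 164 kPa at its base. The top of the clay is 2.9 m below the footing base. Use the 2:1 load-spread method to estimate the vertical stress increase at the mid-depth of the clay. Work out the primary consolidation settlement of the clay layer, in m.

S_c ≈ 0.006 m

Mid-depth of clay below the footing base: z = 2.9 + 2.9/2 = 4.35 m.
Stress increase at mid-clay by the 2:1 spreading method:
Δσ = qBL/((B+z)(L+z)) = 164×4.6×8/((4.6+4.35)(8+4.35)) = 54.601 kPa
Final effective stress: σ'_f = 102 + 54.601 = 156.6 kPa.
σ'_f = 156.6 ≤ σ'_p = 255 kPa, so the clay remains overconsolidated and only the recompression index applies:
S_c = C_r·H/(1+e₀)·log₁₀(σ'_f/σ'_0) = 0.025×2.9/2.25×log₁₀(156.6/102)
    = 0.032223 × 0.18619 = 0.006 m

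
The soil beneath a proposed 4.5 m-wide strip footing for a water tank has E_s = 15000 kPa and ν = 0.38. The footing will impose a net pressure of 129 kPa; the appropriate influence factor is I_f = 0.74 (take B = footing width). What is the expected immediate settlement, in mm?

Immediate (elastic) settlement: S_e = q·B·(1−ν²)/E_s · I_f.
S_e = 129 × 4.5 × (1 − 0.38²) / 15000 × 0.74
    = 129 × 4.5 × 0.8556 / 15000 × 0.74
    = 0.0245 m = 24.5 mm

S_e ≈ 24.5 mm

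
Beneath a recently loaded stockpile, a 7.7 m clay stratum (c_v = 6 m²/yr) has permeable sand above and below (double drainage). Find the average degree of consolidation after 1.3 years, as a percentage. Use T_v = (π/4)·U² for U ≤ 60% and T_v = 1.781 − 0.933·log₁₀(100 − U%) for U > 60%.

Drainage path length: H_d = H/2 = 3.85 m (double drainage).
T_v = c_v·t/H_d² = 6×1.3/3.85² = 0.52623.
T_v = 0.52623 corresponds to the U > 60% branch:
U = 1 − 10^((1.781 − T_v)/0.933)/100 = 0.7788

U ≈ 77.9 %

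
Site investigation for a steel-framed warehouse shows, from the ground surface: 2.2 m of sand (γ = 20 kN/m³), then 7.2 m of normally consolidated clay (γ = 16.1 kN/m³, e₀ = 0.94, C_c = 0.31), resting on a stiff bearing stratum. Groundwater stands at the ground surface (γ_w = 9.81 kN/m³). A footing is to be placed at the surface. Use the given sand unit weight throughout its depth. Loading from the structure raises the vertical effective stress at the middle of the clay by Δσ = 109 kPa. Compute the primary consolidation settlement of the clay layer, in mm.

Mid-depth of clay below the ground surface: z = 2.2 + 7.2/2 = 5.8 m.
Total vertical stress at mid-clay: σ_v = 20×2.2 + 16.1×3.6 = 101.96 kPa.
Pore pressure: u = 9.81×(5.8 − 0) = 56.898 kPa.
Initial effective stress: σ'_0 = σ_v − u = 101.96 − 56.898 = 45.062 kPa.
Final effective stress: σ'_f = σ'_0 + Δσ = 45.062 + 109 = 154.06 kPa.
Normally consolidated clay, so the full stress increment lies on the virgin compression line:
S_c = C_c·H/(1+e₀)·log₁₀(σ'_f/σ'_0) = 0.31×7.2/(1+0.94)×log₁₀(154.06/45.062)
    = 1.1505 × 0.53388 = 0.6142 m

S_c ≈ 614 mm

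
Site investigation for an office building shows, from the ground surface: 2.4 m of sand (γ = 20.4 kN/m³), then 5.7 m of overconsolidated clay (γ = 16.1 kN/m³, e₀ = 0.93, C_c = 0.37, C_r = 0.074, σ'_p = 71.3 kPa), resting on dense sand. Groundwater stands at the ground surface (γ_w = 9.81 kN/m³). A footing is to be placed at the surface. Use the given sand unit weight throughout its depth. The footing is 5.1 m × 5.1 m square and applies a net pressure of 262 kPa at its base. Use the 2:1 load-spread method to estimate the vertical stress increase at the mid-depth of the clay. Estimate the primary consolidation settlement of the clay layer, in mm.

Mid-depth of clay below the ground surface: z = 2.4 + 5.7/2 = 5.25 m.
Total vertical stress at mid-clay: σ_v = 20.4×2.4 + 16.1×2.85 = 94.845 kPa.
Pore pressure: u = 9.81×(5.25 − 0) = 51.503 kPa.
Initial effective stress: σ'_0 = σ_v − u = 94.845 − 51.503 = 43.342 kPa.
Stress increase at mid-clay by the 2:1 spreading method:
Δσ = qBL/((B+z)(L+z)) = 262×5.1×5.1/((5.1+5.25)(5.1+5.25)) = 63.615 kPa
Final effective stress: σ'_f = 43.342 + 63.615 = 106.96 kPa.
σ'_f = 106.96 > σ'_p = 71.3 kPa, so the stress path crosses the preconsolidation pressure — recompression up to σ'_p, then virgin compression beyond:
S_c = H/(1+e₀)·[C_r·log₁₀(σ'_p/σ'_0) + C_c·log₁₀(σ'_f/σ'_p)]
    = 5.7/1.93 × [0.074×log₁₀(71.3/43.342) + 0.37×log₁₀(106.96/71.3)]
    = 2.9534 × [0.015997 + 0.065169] = 0.2397 m

S_c ≈ 240 mm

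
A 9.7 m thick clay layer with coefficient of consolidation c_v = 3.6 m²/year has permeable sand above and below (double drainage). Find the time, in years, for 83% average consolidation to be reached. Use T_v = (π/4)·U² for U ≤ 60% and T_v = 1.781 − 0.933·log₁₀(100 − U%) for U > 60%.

Drainage path length: H_d = H/2 = 4.85 m (double drainage).
U > 60%: T_v = 1.781 − 0.933·log₁₀(100 − 83) = 0.63299.
t = T_v·H_d²/c_v = 0.63299×4.85²/3.6 = 4.136 years.

t ≈ 4.14 years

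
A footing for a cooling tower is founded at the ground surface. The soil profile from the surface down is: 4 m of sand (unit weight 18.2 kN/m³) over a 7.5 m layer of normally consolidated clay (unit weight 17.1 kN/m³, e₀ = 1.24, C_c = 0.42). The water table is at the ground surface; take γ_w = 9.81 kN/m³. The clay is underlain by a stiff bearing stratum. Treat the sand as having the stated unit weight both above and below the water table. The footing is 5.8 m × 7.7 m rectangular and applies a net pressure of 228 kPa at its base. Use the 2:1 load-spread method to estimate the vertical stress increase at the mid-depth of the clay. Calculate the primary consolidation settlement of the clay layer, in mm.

Mid-depth of clay below the ground surface: z = 4 + 7.5/2 = 7.75 m.
Total vertical stress at mid-clay: σ_v = 18.2×4 + 17.1×3.75 = 136.93 kPa.
Pore pressure: u = 9.81×(7.75 − 0) = 76.028 kPa.
Initial effective stress: σ'_0 = σ_v − u = 136.93 − 76.028 = 60.902 kPa.
Stress increase at mid-clay by the 2:1 spreading method:
Δσ = qBL/((B+z)(L+z)) = 228×5.8×7.7/((5.8+7.75)(7.7+7.75)) = 48.639 kPa
Final effective stress: σ'_f = σ'_0 + Δσ = 60.902 + 48.639 = 109.54 kPa.
Normally consolidated clay, so the full stress increment lies on the virgin compression line:
S_c = C_c·H/(1+e₀)·log₁₀(σ'_f/σ'_0) = 0.42×7.5/(1+1.24)×log₁₀(109.54/60.902)
    = 1.4062 × 0.25494 = 0.3585 m

S_c ≈ 358 mm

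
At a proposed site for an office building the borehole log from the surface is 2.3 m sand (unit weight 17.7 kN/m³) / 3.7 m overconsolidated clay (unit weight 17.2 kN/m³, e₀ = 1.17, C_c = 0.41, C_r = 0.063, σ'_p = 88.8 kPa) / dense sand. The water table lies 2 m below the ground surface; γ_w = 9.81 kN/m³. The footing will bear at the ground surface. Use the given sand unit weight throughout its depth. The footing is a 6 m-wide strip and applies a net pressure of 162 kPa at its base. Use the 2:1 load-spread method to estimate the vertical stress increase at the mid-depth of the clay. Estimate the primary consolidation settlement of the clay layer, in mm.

Mid-depth of clay below the ground surface: z = 2.3 + 3.7/2 = 4.15 m.
Total vertical stress at mid-clay: σ_v = 17.7×2.3 + 17.2×1.85 = 72.53 kPa.
Pore pressure: u = 9.81×(4.15 − 2) = 21.091 kPa.
Initial effective stress: σ'_0 = σ_v − u = 72.53 − 21.091 = 51.439 kPa.
Stress increase at mid-clay by the 2:1 spreading method:
Δσ = qB/(B+z) = 162×6/(6+4.15) = 95.764 kPa
Final effective stress: σ'_f = 51.439 + 95.764 = 147.2 kPa.
σ'_f = 147.2 > σ'_p = 88.8 kPa, so the stress path crosses the preconsolidation pressure — recompression up to σ'_p, then virgin compression beyond:
S_c = H/(1+e₀)·[C_r·log₁₀(σ'_p/σ'_0) + C_c·log₁₀(σ'_f/σ'_p)]
    = 3.7/2.17 × [0.063×log₁₀(88.8/51.439) + 0.41×log₁₀(147.2/88.8)]
    = 1.7051 × [0.014939 + 0.089993] = 0.1789 m

S_c ≈ 179 mm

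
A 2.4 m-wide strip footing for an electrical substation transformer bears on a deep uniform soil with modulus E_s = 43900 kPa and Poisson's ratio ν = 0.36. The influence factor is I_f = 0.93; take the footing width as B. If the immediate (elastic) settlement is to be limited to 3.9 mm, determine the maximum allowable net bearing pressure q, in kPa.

S_e = q·B·(1−ν²)/E_s · I_f  ⇒  q = S_e·E_s / (B·(1−ν²)·I_f).
q = 0.0039 × 43900 / (2.4 × 0.8704 × 0.93) = 88.13 kPa

q ≈ 88.1 kPa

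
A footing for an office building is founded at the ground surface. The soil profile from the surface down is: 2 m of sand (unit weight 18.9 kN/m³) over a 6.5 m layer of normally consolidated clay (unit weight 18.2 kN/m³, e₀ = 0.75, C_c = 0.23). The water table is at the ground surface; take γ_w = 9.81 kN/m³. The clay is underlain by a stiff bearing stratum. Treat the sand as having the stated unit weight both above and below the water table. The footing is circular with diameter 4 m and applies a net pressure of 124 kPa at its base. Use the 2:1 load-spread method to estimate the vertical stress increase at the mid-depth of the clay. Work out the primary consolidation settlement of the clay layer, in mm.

Mid-depth of clay below the ground surface: z = 2 + 6.5/2 = 5.25 m.
Total vertical stress at mid-clay: σ_v = 18.9×2 + 18.2×3.25 = 96.95 kPa.
Pore pressure: u = 9.81×(5.25 − 0) = 51.503 kPa.
Initial effective stress: σ'_0 = σ_v − u = 96.95 − 51.503 = 45.447 kPa.
Stress increase at mid-clay by the 2:1 spreading method:
Δσ ≈ qD²/(D+z)² = 124×4²/(4+5.25)² = 23.188 kPa
Final effective stress: σ'_f = σ'_0 + Δσ = 45.447 + 23.188 = 68.635 kPa.
Normally consolidated clay, so the full stress increment lies on the virgin compression line:
S_c = C_c·H/(1+e₀)·log₁₀(σ'_f/σ'_0) = 0.23×6.5/(1+0.75)×log₁₀(68.635/45.447)
    = 0.85429 × 0.17904 = 0.153 m

S_c ≈ 153 mm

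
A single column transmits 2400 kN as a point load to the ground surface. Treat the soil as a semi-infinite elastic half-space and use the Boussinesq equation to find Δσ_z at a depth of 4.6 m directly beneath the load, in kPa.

Δσ_z ≈ 54.2 kPa

Boussinesq vertical stress below a point load on an elastic half-space:
Δσ_z = 3P/(2πz²) · [1 + (r/z)²]^(−5/2)
r/z = 0/4.6 = 0; [1+(r/z)²]^(−5/2) = 1.
Δσ_z = 3×2400/(2π×4.6²) × 1 = 54.155 × 1 = 54.16 kPa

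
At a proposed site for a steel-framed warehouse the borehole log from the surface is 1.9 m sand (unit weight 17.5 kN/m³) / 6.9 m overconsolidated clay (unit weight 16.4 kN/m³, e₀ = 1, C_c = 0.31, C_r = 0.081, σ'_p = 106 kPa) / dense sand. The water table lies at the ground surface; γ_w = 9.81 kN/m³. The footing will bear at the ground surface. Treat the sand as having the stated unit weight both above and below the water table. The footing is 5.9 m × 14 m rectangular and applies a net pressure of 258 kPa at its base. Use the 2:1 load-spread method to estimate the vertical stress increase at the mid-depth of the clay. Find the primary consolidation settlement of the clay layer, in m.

S_c ≈ 0.24 m

Mid-depth of clay below the ground surface: z = 1.9 + 6.9/2 = 5.35 m.
Total vertical stress at mid-clay: σ_v = 17.5×1.9 + 16.4×3.45 = 89.83 kPa.
Pore pressure: u = 9.81×(5.35 − 0) = 52.483 kPa.
Initial effective stress: σ'_0 = σ_v − u = 89.83 − 52.483 = 37.347 kPa.
Stress increase at mid-clay by the 2:1 spreading method:
Δσ = qBL/((B+z)(L+z)) = 258×5.9×14/((5.9+5.35)(14+5.35)) = 97.896 kPa
Final effective stress: σ'_f = 37.347 + 97.896 = 135.24 kPa.
σ'_f = 135.24 > σ'_p = 106 kPa, so the stress path crosses the preconsolidation pressure — recompression up to σ'_p, then virgin compression beyond:
S_c = H/(1+e₀)·[C_r·log₁₀(σ'_p/σ'_0) + C_c·log₁₀(σ'_f/σ'_p)]
    = 6.9/2 × [0.081×log₁₀(106/37.347) + 0.31×log₁₀(135.24/106)]
    = 3.45 × [0.036697 + 0.032798] = 0.2398 m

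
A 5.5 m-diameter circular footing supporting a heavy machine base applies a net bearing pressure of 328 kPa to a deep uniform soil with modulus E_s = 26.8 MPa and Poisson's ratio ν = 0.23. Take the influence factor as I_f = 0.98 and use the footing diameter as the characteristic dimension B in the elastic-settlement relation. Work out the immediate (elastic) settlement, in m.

S_e ≈ 0.0625 m

Immediate (elastic) settlement: S_e = q·B·(1−ν²)/E_s · I_f.
E_s = 26.8 MPa = 26800 kPa.
S_e = 328 × 5.5 × (1 − 0.23²) / 26800 × 0.98
    = 328 × 5.5 × 0.9471 / 26800 × 0.98
    = 0.06248 m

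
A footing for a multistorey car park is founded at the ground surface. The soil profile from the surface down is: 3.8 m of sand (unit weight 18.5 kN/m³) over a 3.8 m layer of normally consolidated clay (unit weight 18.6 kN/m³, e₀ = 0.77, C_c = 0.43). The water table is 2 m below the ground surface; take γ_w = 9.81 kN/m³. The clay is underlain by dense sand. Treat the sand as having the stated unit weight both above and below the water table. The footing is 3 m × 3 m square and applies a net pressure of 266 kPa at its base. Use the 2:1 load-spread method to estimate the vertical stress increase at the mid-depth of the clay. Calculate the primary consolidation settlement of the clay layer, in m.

S_c ≈ 0.151 m

Mid-depth of clay below the ground surface: z = 3.8 + 3.8/2 = 5.7 m.
Total vertical stress at mid-clay: σ_v = 18.5×3.8 + 18.6×1.9 = 105.64 kPa.
Pore pressure: u = 9.81×(5.7 − 2) = 36.297 kPa.
Initial effective stress: σ'_0 = σ_v − u = 105.64 − 36.297 = 69.343 kPa.
Stress increase at mid-clay by the 2:1 spreading method:
Δσ = qBL/((B+z)(L+z)) = 266×3×3/((3+5.7)(3+5.7)) = 31.629 kPa
Final effective stress: σ'_f = σ'_0 + Δσ = 69.343 + 31.629 = 100.97 kPa.
Normally consolidated clay, so the full stress increment lies on the virgin compression line:
S_c = C_c·H/(1+e₀)·log₁₀(σ'_f/σ'_0) = 0.43×3.8/(1+0.77)×log₁₀(100.97/69.343)
    = 0.92316 × 0.16319 = 0.1507 m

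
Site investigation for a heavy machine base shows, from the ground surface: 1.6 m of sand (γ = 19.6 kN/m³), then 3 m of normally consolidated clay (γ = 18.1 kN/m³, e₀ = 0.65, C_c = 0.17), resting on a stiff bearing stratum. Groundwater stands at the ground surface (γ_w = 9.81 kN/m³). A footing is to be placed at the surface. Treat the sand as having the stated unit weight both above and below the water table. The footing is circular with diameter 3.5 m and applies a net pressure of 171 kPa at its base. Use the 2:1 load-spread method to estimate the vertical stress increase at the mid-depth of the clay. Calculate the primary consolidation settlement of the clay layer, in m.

S_c ≈ 0.134 m

Mid-depth of clay below the ground surface: z = 1.6 + 3/2 = 3.1 m.
Total vertical stress at mid-clay: σ_v = 19.6×1.6 + 18.1×1.5 = 58.51 kPa.
Pore pressure: u = 9.81×(3.1 − 0) = 30.411 kPa.
Initial effective stress: σ'_0 = σ_v − u = 58.51 − 30.411 = 28.099 kPa.
Stress increase at mid-clay by the 2:1 spreading method:
Δσ ≈ qD²/(D+z)² = 171×3.5²/(3.5+3.1)² = 48.089 kPa
Final effective stress: σ'_f = σ'_0 + Δσ = 28.099 + 48.089 = 76.188 kPa.
Normally consolidated clay, so the full stress increment lies on the virgin compression line:
S_c = C_c·H/(1+e₀)·log₁₀(σ'_f/σ'_0) = 0.17×3/(1+0.65)×log₁₀(76.188/28.099)
    = 0.30909 × 0.4332 = 0.1339 m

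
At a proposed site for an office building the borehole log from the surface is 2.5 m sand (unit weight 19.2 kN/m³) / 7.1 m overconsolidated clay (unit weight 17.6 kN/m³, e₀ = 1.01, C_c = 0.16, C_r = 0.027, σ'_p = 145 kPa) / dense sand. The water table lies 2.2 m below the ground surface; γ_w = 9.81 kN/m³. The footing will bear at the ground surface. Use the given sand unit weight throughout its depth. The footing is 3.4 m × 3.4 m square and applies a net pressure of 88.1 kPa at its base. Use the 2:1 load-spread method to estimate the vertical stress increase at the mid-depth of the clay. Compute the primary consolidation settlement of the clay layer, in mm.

S_c ≈ 6.03 mm

Mid-depth of clay below the ground surface: z = 2.5 + 7.1/2 = 6.05 m.
Total vertical stress at mid-clay: σ_v = 19.2×2.5 + 17.6×3.55 = 110.48 kPa.
Pore pressure: u = 9.81×(6.05 − 2.2) = 37.769 kPa.
Initial effective stress: σ'_0 = σ_v − u = 110.48 − 37.769 = 72.711 kPa.
Stress increase at mid-clay by the 2:1 spreading method:
Δσ = qBL/((B+z)(L+z)) = 88.1×3.4×3.4/((3.4+6.05)(3.4+6.05)) = 11.404 kPa
Final effective stress: σ'_f = 72.711 + 11.404 = 84.115 kPa.
σ'_f = 84.115 ≤ σ'_p = 145 kPa, so the clay remains overconsolidated and only the recompression index applies:
S_c = C_r·H/(1+e₀)·log₁₀(σ'_f/σ'_0) = 0.027×7.1/2.01×log₁₀(84.115/72.711)
    = 0.095372 × 0.063273 = 0.006034 m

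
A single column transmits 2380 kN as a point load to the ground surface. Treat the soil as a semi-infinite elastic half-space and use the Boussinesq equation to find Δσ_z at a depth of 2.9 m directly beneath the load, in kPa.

Boussinesq vertical stress below a point load on an elastic half-space:
Δσ_z = 3P/(2πz²) · [1 + (r/z)²]^(−5/2)
r/z = 0/2.9 = 0; [1+(r/z)²]^(−5/2) = 1.
Δσ_z = 3×2380/(2π×2.9²) × 1 = 135.12 × 1 = 135.1 kPa

Δσ_z ≈ 135 kPa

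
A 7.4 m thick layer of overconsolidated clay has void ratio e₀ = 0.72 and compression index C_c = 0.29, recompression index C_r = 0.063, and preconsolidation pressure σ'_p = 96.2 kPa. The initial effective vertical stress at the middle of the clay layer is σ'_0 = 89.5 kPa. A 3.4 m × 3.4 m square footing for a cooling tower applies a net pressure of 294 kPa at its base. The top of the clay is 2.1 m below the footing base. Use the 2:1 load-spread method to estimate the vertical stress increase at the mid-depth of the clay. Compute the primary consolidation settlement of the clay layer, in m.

Mid-depth of clay below the footing base: z = 2.1 + 7.4/2 = 5.8 m.
Stress increase at mid-clay by the 2:1 spreading method:
Δσ = qBL/((B+z)(L+z)) = 294×3.4×3.4/((3.4+5.8)(3.4+5.8)) = 40.154 kPa
Final effective stress: σ'_f = 89.5 + 40.154 = 129.65 kPa.
σ'_f = 129.65 > σ'_p = 96.2 kPa, so the stress path crosses the preconsolidation pressure — recompression up to σ'_p, then virgin compression beyond:
S_c = H/(1+e₀)·[C_r·log₁₀(σ'_p/σ'_0) + C_c·log₁₀(σ'_f/σ'_p)]
    = 7.4/1.72 × [0.063×log₁₀(96.2/89.5) + 0.29×log₁₀(129.65/96.2)]
    = 4.3023 × [0.0019752 + 0.037583] = 0.1702 m

S_c ≈ 0.17 m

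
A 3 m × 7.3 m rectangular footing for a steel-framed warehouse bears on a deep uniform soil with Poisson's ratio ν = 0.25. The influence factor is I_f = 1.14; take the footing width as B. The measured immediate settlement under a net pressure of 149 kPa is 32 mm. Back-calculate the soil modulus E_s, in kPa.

E_s ≈ 14900 kPa

S_e = q·B·(1−ν²)/E_s · I_f  ⇒  E_s = q·B·(1−ν²)·I_f / S_e.
E_s = 149 × 3 × 0.9375 × 1.14 / 0.032 = 14930 kPa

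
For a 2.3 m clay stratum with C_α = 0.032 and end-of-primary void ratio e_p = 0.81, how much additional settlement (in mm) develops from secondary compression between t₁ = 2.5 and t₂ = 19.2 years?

Secondary compression: S_s = C_α·H/(1+e_p)·log₁₀(t₂/t₁)
S_s = 0.032×2.3/(1+0.81)×log₁₀(19.2/2.5)
    = 0.04066 × 0.8854 = 0.036 m

S_s ≈ 36 mm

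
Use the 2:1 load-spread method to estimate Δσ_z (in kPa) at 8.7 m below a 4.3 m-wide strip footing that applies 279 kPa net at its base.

By the 2:1 method the load spreads at 1 horizontal : 2 vertical, so at depth z the loaded area has grown by z in each plan dimension:
Δσ = qB/(B+z) = 279×4.3/(4.3+8.7) = 92.285 kPa

Δσ_z ≈ 92.3 kPa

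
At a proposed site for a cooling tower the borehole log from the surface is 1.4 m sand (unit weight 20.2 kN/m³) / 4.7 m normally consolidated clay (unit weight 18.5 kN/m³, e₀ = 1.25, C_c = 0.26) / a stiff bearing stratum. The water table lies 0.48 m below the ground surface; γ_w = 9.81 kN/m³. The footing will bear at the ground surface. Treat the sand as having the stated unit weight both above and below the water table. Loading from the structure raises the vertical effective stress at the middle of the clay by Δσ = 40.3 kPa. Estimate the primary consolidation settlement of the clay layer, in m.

S_c ≈ 0.165 m

Mid-depth of clay below the ground surface: z = 1.4 + 4.7/2 = 3.75 m.
Total vertical stress at mid-clay: σ_v = 20.2×1.4 + 18.5×2.35 = 71.755 kPa.
Pore pressure: u = 9.81×(3.75 − 0.48) = 32.079 kPa.
Initial effective stress: σ'_0 = σ_v − u = 71.755 − 32.079 = 39.676 kPa.
Final effective stress: σ'_f = σ'_0 + Δσ = 39.676 + 40.3 = 79.976 kPa.
Normally consolidated clay, so the full stress increment lies on the virgin compression line:
S_c = C_c·H/(1+e₀)·log₁₀(σ'_f/σ'_0) = 0.26×4.7/(1+1.25)×log₁₀(79.976/39.676)
    = 0.54311 × 0.30443 = 0.1653 m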